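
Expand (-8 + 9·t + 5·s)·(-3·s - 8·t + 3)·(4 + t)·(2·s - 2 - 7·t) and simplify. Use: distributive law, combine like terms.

(-8 + 9·t + 5·s)·(-3·s - 8·t + 3)·(4 + t)·(2·s - 2 - 7·t)
= (24·s + 64·t - 24 - 27·s·t - 72·t^2 + 27·t - 15·s^2 - 40·s·t + 15·s)·(4 + t)·(2·s - 2 - 7·t)    [distributive law]
= (39·s + 91·t - 24 - 67·s·t - 72·t^2 - 15·s^2)·(4 + t)·(2·s - 2 - 7·t)    [combine like terms]
= (156·s + 39·s·t + 364·t + 91·t^2 - 96 - 24·t - 268·s·t - 67·s·t^2 - 288·t^2 - 72·t^3 - 60·s^2 - 15·s^2·t)·(2·s - 2 - 7·t)    [distributive law]
= (156·s - 229·s·t + 340·t - 197·t^2 - 96 - 67·s·t^2 - 72·t^3 - 60·s^2 - 15·s^2·t)·(2·s - 2 - 7·t)    [combine like terms]
= 312·s^2 - 312·s - 1092·s·t - 458·s^2·t + 458·s·t + 1603·s·t^2 + 680·s·t - 680·t - 2380·t^2 - 394·s·t^2 + 394·t^2 + 1379·t^3 - 192·s + 192 + 672·t - 134·s^2·t^2 + 134·s·t^2 + 469·s·t^3 - 144·s·t^3 + 144·t^3 + 504·t^4 - 120·s^3 + 120·s^2 + 420·s^2·t - 30·s^3·t + 30·s^2·t + 105·s^2·t^2    [distributive law]
= 432·s^2 - 504·s + 46·s·t - 8·s^2·t + 1343·s·t^2 - 8·t - 1986·t^2 + 1523·t^3 + 192 - 29·s^2·t^2 + 325·s·t^3 + 504·t^4 - 120·s^3 - 30·s^3·t    [combine like terms]

432·s^2 - 504·s + 46·s·t - 8·s^2·t + 1343·s·t^2 - 8·t - 1986·t^2 + 1523·t^3 + 192 - 29·s^2·t^2 + 325·s·t^3 + 504·t^4 - 120·s^3 - 30·s^3·t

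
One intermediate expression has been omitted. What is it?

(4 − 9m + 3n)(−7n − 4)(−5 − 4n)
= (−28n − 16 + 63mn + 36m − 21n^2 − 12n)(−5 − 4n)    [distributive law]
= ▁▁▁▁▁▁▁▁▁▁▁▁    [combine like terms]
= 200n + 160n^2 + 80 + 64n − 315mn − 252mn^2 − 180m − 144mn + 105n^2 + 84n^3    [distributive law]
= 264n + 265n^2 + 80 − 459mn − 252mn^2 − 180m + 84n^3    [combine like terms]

Applying combine like terms to the line above:

(−40n − 16 + 63mn + 36m − 21n^2)(−5 − 4n)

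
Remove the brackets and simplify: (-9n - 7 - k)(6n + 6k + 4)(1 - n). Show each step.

24n^2 + 54n^3 - 14kn + 60kn^2 - 50n - 46k - 28 - 6k^2 + 6k^2n

(-9n - 7 - k)(6n + 6k + 4)(1 - n)
= (-54n^2 - 54kn - 36n - 42n - 42k - 28 - 6kn - 6k^2 - 4k)(1 - n)    [distributive law]
= (-54n^2 - 60kn - 78n - 46k - 28 - 6k^2)(1 - n)    [combine like terms]
= -54n^2 + 54n^3 - 60kn + 60kn^2 - 78n + 78n^2 - 46k + 46kn - 28 + 28n - 6k^2 + 6k^2n    [distributive law]
= 24n^2 + 54n^3 - 14kn + 60kn^2 - 50n - 46k - 28 - 6k^2 + 6k^2n    [combine like terms]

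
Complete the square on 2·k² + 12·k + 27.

2·k² + 12·k + 27
= 2(k² + 6·k) + 27    [factor out 2 from the k-terms]
= 2(k² + 6·k + 9 − 9) + 27    [add and subtract 9 inside the bracket]
= 2(k + 3)² − 18 + 27    [perfect-square identity]
= 2(k + 3)² + 9    [combine constants]

2(k + 3)² + 9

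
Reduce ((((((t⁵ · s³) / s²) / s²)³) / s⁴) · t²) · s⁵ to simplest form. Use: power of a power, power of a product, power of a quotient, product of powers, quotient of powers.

s⁻²t¹⁷

((((((t⁵ · s³) / s²) / s²)³) / s⁴) · t²) · s⁵
= ((((((t⁵ · s³) / s²)³) / ((s²)³)) / s⁴) · t²) · s⁵    [power of a quotient]
= ((((((t⁵ · s³)³) / ((s²)³)) / ((s²)³)) / s⁴) · t²) · s⁵    [power of a quotient]
= (((((((t⁵)³) · ((s³)³)) / ((s²)³)) / ((s²)³)) / s⁴) · t²) · s⁵    [power of a product]
= (((((t¹⁵ · ((s³)³)) / ((s²)³)) / ((s²)³)) / s⁴) · t²) · s⁵    [power of a power]
= (((((t¹⁵ · s⁹) / ((s²)³)) / ((s²)³)) / s⁴) · t²) · s⁵    [power of a power]
= (((((t¹⁵ · s⁹) / s⁶) / ((s²)³)) / s⁴) · t²) · s⁵    [power of a power]
= (((((t¹⁵ · s⁹) / s⁶) / s⁶) / s⁴) · t²) · s⁵    [power of a power]
= s⁻²t¹⁷    [quotient of powers; product of powers]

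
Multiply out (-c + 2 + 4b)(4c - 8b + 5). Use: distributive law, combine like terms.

-4c² + 24bc + 3c + 4b + 10 - 32b²

(-c + 2 + 4b)(4c - 8b + 5)
= -4c² + 8bc - 5c + 8c - 16b + 10 + 16bc - 32b² + 20b    [distributive law]
= -4c² + 24bc + 3c + 4b + 10 - 32b²    [combine like terms]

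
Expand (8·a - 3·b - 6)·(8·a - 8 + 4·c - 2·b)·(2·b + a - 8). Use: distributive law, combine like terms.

88·a^2·b + 64·a^3 - 624·a^2 + 132·a·b + 944·a + 52·a·b·c + 32·a^2·c - 280·a·c - 74·a·b^2 + 24·b^2 - 192·b - 24·b^2·c + 48·b·c + 12·b^3 - 384 + 192·c

(8·a - 3·b - 6)·(8·a - 8 + 4·c - 2·b)·(2·b + a - 8)
= (64·a^2 - 64·a + 32·a·c - 16·a·b - 24·a·b + 24·b - 12·b·c + 6·b^2 - 48·a + 48 - 24·c + 12·b)·(2·b + a - 8)    [distributive law]
= (64·a^2 - 112·a + 32·a·c - 40·a·b + 36·b - 12·b·c + 6·b^2 + 48 - 24·c)·(2·b + a - 8)    [combine like terms]
= 128·a^2·b + 64·a^3 - 512·a^2 - 224·a·b - 112·a^2 + 896·a + 64·a·b·c + 32·a^2·c - 256·a·c - 80·a·b^2 - 40·a^2·b + 320·a·b + 72·b^2 + 36·a·b - 288·b - 24·b^2·c - 12·a·b·c + 96·b·c + 12·b^3 + 6·a·b^2 - 48·b^2 + 96·b + 48·a - 384 - 48·b·c - 24·a·c + 192·c    [distributive law]
= 88·a^2·b + 64·a^3 - 624·a^2 + 132·a·b + 944·a + 52·a·b·c + 32·a^2·c - 280·a·c - 74·a·b^2 + 24·b^2 - 192·b - 24·b^2·c + 48·b·c + 12·b^3 - 384 + 192·c    [combine like terms]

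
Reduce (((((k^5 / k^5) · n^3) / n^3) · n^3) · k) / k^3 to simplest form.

(((((k^5 / k^5) · n^3) / n^3) · n^3) · k) / k^3
= ((((k^0 · n^3) / n^3) · n^3) · k) / k^3    [quotient of powers]
= k^(-2)n^3    [quotient of powers; product of powers]

k^(-2)n^3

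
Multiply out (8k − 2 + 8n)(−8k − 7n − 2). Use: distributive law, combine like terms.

(8k − 2 + 8n)(−8k − 7n − 2)
= −64k^2 − 56kn − 16k + 16k + 14n + 4 − 64kn − 56n^2 − 16n    [distributive law]
= −64k^2 − 120kn − 2n + 4 − 56n^2    [combine like terms]

−64k^2 − 120kn − 2n + 4 − 56n^2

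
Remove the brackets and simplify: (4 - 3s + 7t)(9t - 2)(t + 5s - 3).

(4 - 3s + 7t)(9t - 2)(t + 5s - 3)
= (36t - 8 - 27st + 6s + 63t^2 - 14t)(t + 5s - 3)    [distributive law]
= (22t - 8 - 27st + 6s + 63t^2)(t + 5s - 3)    [combine like terms]
= 22t^2 + 110st - 66t - 8t - 40s + 24 - 27st^2 - 135s^2t + 81st + 6st + 30s^2 - 18s + 63t^3 + 315st^2 - 189t^2    [distributive law]
= -167t^2 + 197st - 74t - 58s + 24 + 288st^2 - 135s^2t + 30s^2 + 63t^3    [combine like terms]

-167t^2 + 197st - 74t - 58s + 24 + 288st^2 - 135s^2t + 30s^2 + 63t^3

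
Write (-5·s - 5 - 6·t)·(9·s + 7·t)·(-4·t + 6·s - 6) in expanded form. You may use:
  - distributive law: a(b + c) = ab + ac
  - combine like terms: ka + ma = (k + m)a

(-5·s - 5 - 6·t)·(9·s + 7·t)·(-4·t + 6·s - 6)
= (-45·s^2 - 35·s·t - 45·s - 35·t - 54·s·t - 42·t^2)·(-4·t + 6·s - 6)    [distributive law]
= (-45·s^2 - 89·s·t - 45·s - 35·t - 42·t^2)·(-4·t + 6·s - 6)    [combine like terms]
= 180·s^2·t - 270·s^3 + 270·s^2 + 356·s·t^2 - 534·s^2·t + 534·s·t + 180·s·t - 270·s^2 + 270·s + 140·t^2 - 210·s·t + 210·t + 168·t^3 - 252·s·t^2 + 252·t^2    [distributive law]
= -354·s^2·t - 270·s^3 + 104·s·t^2 + 504·s·t + 270·s + 392·t^2 + 210·t + 168·t^3    [combine like terms]

-354·s^2·t - 270·s^3 + 104·s·t^2 + 504·s·t + 270·s + 392·t^2 + 210·t + 168·t^3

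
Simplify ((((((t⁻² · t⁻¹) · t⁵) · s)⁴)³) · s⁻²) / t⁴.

s¹⁰t²⁰

((((((t⁻² · t⁻¹) · t⁵) · s)⁴)³) · s⁻²) / t⁴
= (((((t⁻² · t⁻¹) · t⁵) · s)¹²) · s⁻²) / t⁴    [power of a power]
= (((((t⁻² · t⁻¹) · t⁵)¹²) · (s¹²)) · s⁻²) / t⁴    [power of a product]
= (((((t⁻² · t⁻¹)¹²) · ((t⁵)¹²)) · (s¹²)) · s⁻²) / t⁴    [power of a product]
= ((((((t⁻²)¹²) · ((t⁻¹)¹²)) · ((t⁵)¹²)) · (s¹²)) · s⁻²) / t⁴    [power of a product]
= ((((t⁻²⁴ · ((t⁻¹)¹²)) · ((t⁵)¹²)) · (s¹²)) · s⁻²) / t⁴    [power of a power]
= ((((t⁻²⁴ · t⁻¹²) · ((t⁵)¹²)) · (s¹²)) · s⁻²) / t⁴    [power of a power]
= (((t⁻³⁶ · ((t⁵)¹²)) · (s¹²)) · s⁻²) / t⁴    [product of powers]
= (((t⁻³⁶ · t⁶⁰) · (s¹²)) · s⁻²) / t⁴    [power of a power]
= ((t²⁴ · (s¹²)) · s⁻²) / t⁴    [product of powers]
= s¹⁰t²⁰    [quotient of powers; product of powers]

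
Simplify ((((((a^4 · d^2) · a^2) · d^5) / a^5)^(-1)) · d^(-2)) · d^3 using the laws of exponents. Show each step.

a^(-1)·d^(-6)

((((((a^4 · d^2) · a^2) · d^5) / a^5)^(-1)) · d^(-2)) · d^3
= ((((((a^4 · d^2) · a^2) · d^5)^(-1)) / ((a^5)^(-1))) · d^(-2)) · d^3    [power of a quotient]
= ((((((a^4 · d^2) · a^2)^(-1)) · ((d^5)^(-1))) / ((a^5)^(-1))) · d^(-2)) · d^3    [power of a product]
= ((((((a^4 · d^2)^(-1)) · ((a^2)^(-1))) · ((d^5)^(-1))) / ((a^5)^(-1))) · d^(-2)) · d^3    [power of a product]
= (((((((a^4)^(-1)) · ((d^2)^(-1))) · ((a^2)^(-1))) · ((d^5)^(-1))) / ((a^5)^(-1))) · d^(-2)) · d^3    [power of a product]
= (((((a^(-4) · ((d^2)^(-1))) · ((a^2)^(-1))) · ((d^5)^(-1))) / ((a^5)^(-1))) · d^(-2)) · d^3    [power of a power]
= (((((a^(-4) · d^(-2)) · ((a^2)^(-1))) · ((d^5)^(-1))) / ((a^5)^(-1))) · d^(-2)) · d^3    [power of a power]
= (((((a^(-4) · d^(-2)) · a^(-2)) · ((d^5)^(-1))) / ((a^5)^(-1))) · d^(-2)) · d^3    [power of a power]
= (((((a^(-4) · d^(-2)) · a^(-2)) · d^(-5)) / ((a^5)^(-1))) · d^(-2)) · d^3    [power of a power]
= (((((a^(-4) · d^(-2)) · a^(-2)) · d^(-5)) / a^(-5)) · d^(-2)) · d^3    [power of a power]
= a^(-1)·d^(-6)    [quotient of powers; product of powers]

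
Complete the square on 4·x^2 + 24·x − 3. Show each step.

4·x^2 + 24·x − 3
= 4(x^2 + 6·x) − 3    [factor out 4 from the x-terms]
= 4(x^2 + 6·x + 9 − 9) − 3    [add and subtract 9 inside the bracket]
= 4(x + 3)^2 − 36 − 3    [perfect-square identity]
= 4(x + 3)^2 − 39    [combine constants]

4(x + 3)^2 − 39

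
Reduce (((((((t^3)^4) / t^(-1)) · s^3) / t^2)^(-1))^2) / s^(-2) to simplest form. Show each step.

s^(-4)·t^(-22)

(((((((t^3)^4) / t^(-1)) · s^3) / t^2)^(-1))^2) / s^(-2)
= ((((((t^3)^4) / t^(-1)) · s^3) / t^2)^(-2)) / s^(-2)    [power of a power]
= ((((((t^3)^4) / t^(-1)) · s^3)^(-2)) / ((t^2)^(-2))) / s^(-2)    [power of a quotient]
= ((((((t^3)^4) / t^(-1))^(-2)) · ((s^3)^(-2))) / ((t^2)^(-2))) / s^(-2)    [power of a product]
= ((((((t^3)^4)^(-2)) / ((t^(-1))^(-2))) · ((s^3)^(-2))) / ((t^2)^(-2))) / s^(-2)    [power of a quotient]
= (((((t^3)^(-8)) / ((t^(-1))^(-2))) · ((s^3)^(-2))) / ((t^2)^(-2))) / s^(-2)    [power of a power]
= (((t^(-24) / ((t^(-1))^(-2))) · ((s^3)^(-2))) / ((t^2)^(-2))) / s^(-2)    [power of a power]
= (((t^(-24) / t^2) · ((s^3)^(-2))) / ((t^2)^(-2))) / s^(-2)    [power of a power]
= ((t^(-26) · ((s^3)^(-2))) / ((t^2)^(-2))) / s^(-2)    [quotient of powers]
= ((t^(-26) · s^(-6)) / ((t^2)^(-2))) / s^(-2)    [power of a power]
= ((t^(-26) · s^(-6)) / t^(-4)) / s^(-2)    [power of a power]
= s^(-4)·t^(-22)    [quotient of powers]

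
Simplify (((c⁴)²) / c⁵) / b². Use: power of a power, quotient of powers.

(((c⁴)²) / c⁵) / b²
= ((c⁸) / c⁵) / b²    [power of a power]
= c³ / b²    [quotient of powers]
= b⁻²c³    [quotient of powers]

b⁻²c³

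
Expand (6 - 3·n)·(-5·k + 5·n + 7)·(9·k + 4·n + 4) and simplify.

-270·k^2 + 21·k·n + 258·k - 24·n^2 + 204·n + 168 + 135·k^2·n - 75·k·n^2 - 60·n^3

(6 - 3·n)·(-5·k + 5·n + 7)·(9·k + 4·n + 4)
= (-30·k + 30·n + 42 + 15·k·n - 15·n^2 - 21·n)·(9·k + 4·n + 4)    [distributive law]
= (-30·k + 9·n + 42 + 15·k·n - 15·n^2)·(9·k + 4·n + 4)    [combine like terms]
= -270·k^2 - 120·k·n - 120·k + 81·k·n + 36·n^2 + 36·n + 378·k + 168·n + 168 + 135·k^2·n + 60·k·n^2 + 60·k·n - 135·k·n^2 - 60·n^3 - 60·n^2    [distributive law]
= -270·k^2 + 21·k·n + 258·k - 24·n^2 + 204·n + 168 + 135·k^2·n - 75·k·n^2 - 60·n^3    [combine like terms]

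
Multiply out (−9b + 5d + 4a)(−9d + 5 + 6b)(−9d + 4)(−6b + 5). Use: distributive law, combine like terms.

5994b^2d^2 − 2565bd^2 − 2664b^2d + 3645bd − 900b − 2916b^3d + 1296b^3 − 2430bd^3 + 2025d^3 − 2025d^2 + 500d − 1944abd^2 + 1620ad^2 + 864abd − 1620ad + 400a + 1296ab^2d − 576ab^2

(−9b + 5d + 4a)(−9d + 5 + 6b)(−9d + 4)(−6b + 5)
= (81bd − 45b − 54b^2 − 45d^2 + 25d + 30bd − 36ad + 20a + 24ab)(−9d + 4)(−6b + 5)    [distributive law]
= (111bd − 45b − 54b^2 − 45d^2 + 25d − 36ad + 20a + 24ab)(−9d + 4)(−6b + 5)    [combine like terms]
= (−999bd^2 + 444bd + 405bd − 180b + 486b^2d − 216b^2 + 405d^3 − 180d^2 − 225d^2 + 100d + 324ad^2 − 144ad − 180ad + 80a − 216abd + 96ab)(−6b + 5)    [distributive law]
= (−999bd^2 + 849bd − 180b + 486b^2d − 216b^2 + 405d^3 − 405d^2 + 100d + 324ad^2 − 324ad + 80a − 216abd + 96ab)(−6b + 5)    [combine like terms]
= 5994b^2d^2 − 4995bd^2 − 5094b^2d + 4245bd + 1080b^2 − 900b − 2916b^3d + 2430b^2d + 1296b^3 − 1080b^2 − 2430bd^3 + 2025d^3 + 2430bd^2 − 2025d^2 − 600bd + 500d − 1944abd^2 + 1620ad^2 + 1944abd − 1620ad − 480ab + 400a + 1296ab^2d − 1080abd − 576ab^2 + 480ab    [distributive law]
= 5994b^2d^2 − 2565bd^2 − 2664b^2d + 3645bd − 900b − 2916b^3d + 1296b^3 − 2430bd^3 + 2025d^3 − 2025d^2 + 500d − 1944abd^2 + 1620ad^2 + 864abd − 1620ad + 400a + 1296ab^2d − 576ab^2    [combine like terms]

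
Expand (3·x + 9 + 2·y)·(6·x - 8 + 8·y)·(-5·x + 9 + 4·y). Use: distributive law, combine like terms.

-90·x^3 + 12·x^2 - 108·x^2·y + 630·x + 164·x·y + 64·x·y^2 - 648 + 216·y + 368·y^2 + 64·y^3

(3·x + 9 + 2·y)·(6·x - 8 + 8·y)·(-5·x + 9 + 4·y)
= (18·x^2 - 24·x + 24·x·y + 54·x - 72 + 72·y + 12·x·y - 16·y + 16·y^2)·(-5·x + 9 + 4·y)    [distributive law]
= (18·x^2 + 30·x + 36·x·y - 72 + 56·y + 16·y^2)·(-5·x + 9 + 4·y)    [combine like terms]
= -90·x^3 + 162·x^2 + 72·x^2·y - 150·x^2 + 270·x + 120·x·y - 180·x^2·y + 324·x·y + 144·x·y^2 + 360·x - 648 - 288·y - 280·x·y + 504·y + 224·y^2 - 80·x·y^2 + 144·y^2 + 64·y^3    [distributive law]
= -90·x^3 + 12·x^2 - 108·x^2·y + 630·x + 164·x·y + 64·x·y^2 - 648 + 216·y + 368·y^2 + 64·y^3    [combine like terms]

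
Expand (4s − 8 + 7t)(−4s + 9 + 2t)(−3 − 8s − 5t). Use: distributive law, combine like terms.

−496s^2 + 128s^3 + 240s^2t + 372s − 656st − 12st^2 + 216 + 219t − 277t^2 − 70t^3

(4s − 8 + 7t)(−4s + 9 + 2t)(−3 − 8s − 5t)
= (−16s^2 + 36s + 8st + 32s − 72 − 16t − 28st + 63t + 14t^2)(−3 − 8s − 5t)    [distributive law]
= (−16s^2 + 68s − 20st − 72 + 47t + 14t^2)(−3 − 8s − 5t)    [combine like terms]
= 48s^2 + 128s^3 + 80s^2t − 204s − 544s^2 − 340st + 60st + 160s^2t + 100st^2 + 216 + 576s + 360t − 141t − 376st − 235t^2 − 42t^2 − 112st^2 − 70t^3    [distributive law]
= −496s^2 + 128s^3 + 240s^2t + 372s − 656st − 12st^2 + 216 + 219t − 277t^2 − 70t^3    [combine like terms]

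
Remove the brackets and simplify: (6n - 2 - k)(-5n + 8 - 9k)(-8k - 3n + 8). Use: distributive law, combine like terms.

(6n - 2 - k)(-5n + 8 - 9k)(-8k - 3n + 8)
= (-30n^2 + 48n - 54kn + 10n - 16 + 18k + 5kn - 8k + 9k^2)(-8k - 3n + 8)    [distributive law]
= (-30n^2 + 58n - 49kn - 16 + 10k + 9k^2)(-8k - 3n + 8)    [combine like terms]
= 240kn^2 + 90n^3 - 240n^2 - 464kn - 174n^2 + 464n + 392k^2n + 147kn^2 - 392kn + 128k + 48n - 128 - 80k^2 - 30kn + 80k - 72k^3 - 27k^2n + 72k^2    [distributive law]
= 387kn^2 + 90n^3 - 414n^2 - 886kn + 512n + 365k^2n + 208k - 128 - 8k^2 - 72k^3    [combine like terms]

387kn^2 + 90n^3 - 414n^2 - 886kn + 512n + 365k^2n + 208k - 128 - 8k^2 - 72k^3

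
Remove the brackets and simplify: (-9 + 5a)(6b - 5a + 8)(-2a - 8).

(-9 + 5a)(6b - 5a + 8)(-2a - 8)
= (-54b + 45a - 72 + 30ab - 25a^2 + 40a)(-2a - 8)    [distributive law]
= (-54b + 85a - 72 + 30ab - 25a^2)(-2a - 8)    [combine like terms]
= 108ab + 432b - 170a^2 - 680a + 144a + 576 - 60a^2b - 240ab + 50a^3 + 200a^2    [distributive law]
= -132ab + 432b + 30a^2 - 536a + 576 - 60a^2b + 50a^3    [combine like terms]

-132ab + 432b + 30a^2 - 536a + 576 - 60a^2b + 50a^3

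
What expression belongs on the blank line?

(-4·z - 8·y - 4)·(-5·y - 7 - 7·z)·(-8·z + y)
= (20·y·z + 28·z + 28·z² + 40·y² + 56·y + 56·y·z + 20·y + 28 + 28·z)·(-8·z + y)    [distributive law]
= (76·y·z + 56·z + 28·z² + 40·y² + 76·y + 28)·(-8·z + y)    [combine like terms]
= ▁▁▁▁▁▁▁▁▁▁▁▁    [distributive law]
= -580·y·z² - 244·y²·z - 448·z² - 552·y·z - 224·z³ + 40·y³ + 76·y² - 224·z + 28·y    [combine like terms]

By distributive law:

-608·y·z² + 76·y²·z - 448·z² + 56·y·z - 224·z³ + 28·y·z² - 320·y²·z + 40·y³ - 608·y·z + 76·y² - 224·z + 28·y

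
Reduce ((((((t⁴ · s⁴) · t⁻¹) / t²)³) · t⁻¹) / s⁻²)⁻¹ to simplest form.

((((((t⁴ · s⁴) · t⁻¹) / t²)³) · t⁻¹) / s⁻²)⁻¹
= ((((((t⁴ · s⁴) · t⁻¹) / t²)³) · t⁻¹)⁻¹) / ((s⁻²)⁻¹)    [power of a quotient]
= ((((((t⁴ · s⁴) · t⁻¹) / t²)³)⁻¹) · ((t⁻¹)⁻¹)) / ((s⁻²)⁻¹)    [power of a product]
= (((((t⁴ · s⁴) · t⁻¹) / t²)⁻³) · ((t⁻¹)⁻¹)) / ((s⁻²)⁻¹)    [power of a power]
= (((((t⁴ · s⁴) · t⁻¹)⁻³) / ((t²)⁻³)) · ((t⁻¹)⁻¹)) / ((s⁻²)⁻¹)    [power of a quotient]
= (((((t⁴ · s⁴)⁻³) · ((t⁻¹)⁻³)) / ((t²)⁻³)) · ((t⁻¹)⁻¹)) / ((s⁻²)⁻¹)    [power of a product]
= ((((((t⁴)⁻³) · ((s⁴)⁻³)) · ((t⁻¹)⁻³)) / ((t²)⁻³)) · ((t⁻¹)⁻¹)) / ((s⁻²)⁻¹)    [power of a product]
= ((((t⁻¹² · ((s⁴)⁻³)) · ((t⁻¹)⁻³)) / ((t²)⁻³)) · ((t⁻¹)⁻¹)) / ((s⁻²)⁻¹)    [power of a power]
= ((((t⁻¹² · s⁻¹²) · ((t⁻¹)⁻³)) / ((t²)⁻³)) · ((t⁻¹)⁻¹)) / ((s⁻²)⁻¹)    [power of a power]
= ((((t⁻¹² · s⁻¹²) · t³) / ((t²)⁻³)) · ((t⁻¹)⁻¹)) / ((s⁻²)⁻¹)    [power of a power]
= ((((t⁻¹² · s⁻¹²) · t³) / t⁻⁶) · ((t⁻¹)⁻¹)) / ((s⁻²)⁻¹)    [power of a power]
= ((((t⁻¹² · s⁻¹²) · t³) / t⁻⁶) · t) / ((s⁻²)⁻¹)    [power of a power]
= ((((t⁻¹² · s⁻¹²) · t³) / t⁻⁶) · t) / s²    [power of a power]
= s⁻¹⁴t⁻²    [quotient of powers; product of powers]

s⁻¹⁴t⁻²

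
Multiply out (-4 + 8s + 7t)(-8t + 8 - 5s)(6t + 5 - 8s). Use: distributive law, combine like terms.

248t^2 + 248t - 695st - 160 + 676s - 872s^2 - 146st^2 + 552s^2t + 320s^3 - 336t^3

(-4 + 8s + 7t)(-8t + 8 - 5s)(6t + 5 - 8s)
= (32t - 32 + 20s - 64st + 64s - 40s^2 - 56t^2 + 56t - 35st)(6t + 5 - 8s)    [distributive law]
= (88t - 32 + 84s - 99st - 40s^2 - 56t^2)(6t + 5 - 8s)    [combine like terms]
= 528t^2 + 440t - 704st - 192t - 160 + 256s + 504st + 420s - 672s^2 - 594st^2 - 495st + 792s^2t - 240s^2t - 200s^2 + 320s^3 - 336t^3 - 280t^2 + 448st^2    [distributive law]
= 248t^2 + 248t - 695st - 160 + 676s - 872s^2 - 146st^2 + 552s^2t + 320s^3 - 336t^3    [combine like terms]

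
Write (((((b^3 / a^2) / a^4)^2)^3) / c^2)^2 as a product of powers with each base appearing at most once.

(((((b^3 / a^2) / a^4)^2)^3) / c^2)^2
= (((((b^3 / a^2) / a^4)^2)^3)^2) / ((c^2)^2)    [power of a quotient]
= ((((b^3 / a^2) / a^4)^2)^6) / ((c^2)^2)    [power of a power]
= (((b^3 / a^2) / a^4)^12) / ((c^2)^2)    [power of a power]
= (((b^3 / a^2)^12) / ((a^4)^12)) / ((c^2)^2)    [power of a quotient]
= ((((b^3)^12) / ((a^2)^12)) / ((a^4)^12)) / ((c^2)^2)    [power of a quotient]
= ((b^36 / ((a^2)^12)) / ((a^4)^12)) / ((c^2)^2)    [power of a power]
= ((b^36 / a^24) / ((a^4)^12)) / ((c^2)^2)    [power of a power]
= ((b^36 / a^24) / a^48) / ((c^2)^2)    [power of a power]
= ((b^36 / a^24) / a^48) / c^4    [power of a power]
= a^(-72)b^36c^(-4)    [quotient of powers; product of powers]

a^(-72)b^36c^(-4)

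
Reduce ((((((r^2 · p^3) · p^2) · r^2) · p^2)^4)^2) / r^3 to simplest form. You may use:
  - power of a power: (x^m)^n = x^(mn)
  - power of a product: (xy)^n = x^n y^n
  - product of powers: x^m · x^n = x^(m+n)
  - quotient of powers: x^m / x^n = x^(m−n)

p^56·r^29

((((((r^2 · p^3) · p^2) · r^2) · p^2)^4)^2) / r^3
= (((((r^2 · p^3) · p^2) · r^2) · p^2)^8) / r^3    [power of a power]
= (((((r^2 · p^3) · p^2) · r^2)^8) · ((p^2)^8)) / r^3    [power of a product]
= (((((r^2 · p^3) · p^2)^8) · ((r^2)^8)) · ((p^2)^8)) / r^3    [power of a product]
= (((((r^2 · p^3)^8) · ((p^2)^8)) · ((r^2)^8)) · ((p^2)^8)) / r^3    [power of a product]
= ((((((r^2)^8) · ((p^3)^8)) · ((p^2)^8)) · ((r^2)^8)) · ((p^2)^8)) / r^3    [power of a product]
= ((((r^16 · ((p^3)^8)) · ((p^2)^8)) · ((r^2)^8)) · ((p^2)^8)) / r^3    [power of a power]
= ((((r^16 · p^24) · ((p^2)^8)) · ((r^2)^8)) · ((p^2)^8)) / r^3    [power of a power]
= ((((r^16 · p^24) · p^16) · ((r^2)^8)) · ((p^2)^8)) / r^3    [power of a power]
= ((((r^16 · p^24) · p^16) · r^16) · ((p^2)^8)) / r^3    [power of a power]
= ((((r^16 · p^24) · p^16) · r^16) · p^16) / r^3    [power of a power]
= p^56·r^29    [quotient of powers; product of powers]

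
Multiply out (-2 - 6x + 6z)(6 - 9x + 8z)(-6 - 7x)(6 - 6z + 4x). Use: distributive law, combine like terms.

(-2 - 6x + 6z)(6 - 9x + 8z)(-6 - 7x)(6 - 6z + 4x)
= (-12 + 18x - 16z - 36x + 54x^2 - 48xz + 36z - 54xz + 48z^2)(-6 - 7x)(6 - 6z + 4x)    [distributive law]
= (-12 - 18x + 20z + 54x^2 - 102xz + 48z^2)(-6 - 7x)(6 - 6z + 4x)    [combine like terms]
= (72 + 84x + 108x + 126x^2 - 120z - 140xz - 324x^2 - 378x^3 + 612xz + 714x^2z - 288z^2 - 336xz^2)(6 - 6z + 4x)    [distributive law]
= (72 + 192x - 198x^2 - 120z + 472xz - 378x^3 + 714x^2z - 288z^2 - 336xz^2)(6 - 6z + 4x)    [combine like terms]
= 432 - 432z + 288x + 1152x - 1152xz + 768x^2 - 1188x^2 + 1188x^2z - 792x^3 - 720z + 720z^2 - 480xz + 2832xz - 2832xz^2 + 1888x^2z - 2268x^3 + 2268x^3z - 1512x^4 + 4284x^2z - 4284x^2z^2 + 2856x^3z - 1728z^2 + 1728z^3 - 1152xz^2 - 2016xz^2 + 2016xz^3 - 1344x^2z^2    [distributive law]
= 432 - 1152z + 1440x + 1200xz - 420x^2 + 7360x^2z - 3060x^3 - 1008z^2 - 6000xz^2 + 5124x^3z - 1512x^4 - 5628x^2z^2 + 1728z^3 + 2016xz^3    [combine like terms]

432 - 1152z + 1440x + 1200xz - 420x^2 + 7360x^2z - 3060x^3 - 1008z^2 - 6000xz^2 + 5124x^3z - 1512x^4 - 5628x^2z^2 + 1728z^3 + 2016xz^3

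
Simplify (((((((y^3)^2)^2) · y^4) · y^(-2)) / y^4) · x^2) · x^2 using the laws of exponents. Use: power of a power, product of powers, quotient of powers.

x^4·y^10

(((((((y^3)^2)^2) · y^4) · y^(-2)) / y^4) · x^2) · x^2
= ((((((y^3)^4) · y^4) · y^(-2)) / y^4) · x^2) · x^2    [power of a power]
= ((((y^12 · y^4) · y^(-2)) / y^4) · x^2) · x^2    [power of a power]
= (((y^16 · y^(-2)) / y^4) · x^2) · x^2    [product of powers]
= ((y^14 / y^4) · x^2) · x^2    [product of powers]
= (y^10 · x^2) · x^2    [quotient of powers]
= x^4·y^10    [product of powers]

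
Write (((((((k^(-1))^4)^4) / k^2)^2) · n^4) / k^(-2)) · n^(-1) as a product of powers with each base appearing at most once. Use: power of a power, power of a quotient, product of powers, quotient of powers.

(((((((k^(-1))^4)^4) / k^2)^2) · n^4) / k^(-2)) · n^(-1)
= (((((((k^(-1))^4)^4)^2) / ((k^2)^2)) · n^4) / k^(-2)) · n^(-1)    [power of a quotient]
= ((((((k^(-1))^4)^8) / ((k^2)^2)) · n^4) / k^(-2)) · n^(-1)    [power of a power]
= (((((k^(-1))^32) / ((k^2)^2)) · n^4) / k^(-2)) · n^(-1)    [power of a power]
= (((k^(-32) / ((k^2)^2)) · n^4) / k^(-2)) · n^(-1)    [power of a power]
= (((k^(-32) / k^4) · n^4) / k^(-2)) · n^(-1)    [power of a power]
= ((k^(-36) · n^4) / k^(-2)) · n^(-1)    [quotient of powers]
= k^(-34)·n^3    [quotient of powers; product of powers]

k^(-34)·n^3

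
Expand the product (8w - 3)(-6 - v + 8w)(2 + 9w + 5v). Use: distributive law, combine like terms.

18w - 520w^2 - 349vw + 248vw^2 - 40v^2w + 576w^3 + 36 + 96v + 15v^2

(8w - 3)(-6 - v + 8w)(2 + 9w + 5v)
= (-48w - 8vw + 64w^2 + 18 + 3v - 24w)(2 + 9w + 5v)    [distributive law]
= (-72w - 8vw + 64w^2 + 18 + 3v)(2 + 9w + 5v)    [combine like terms]
= -144w - 648w^2 - 360vw - 16vw - 72vw^2 - 40v^2w + 128w^2 + 576w^3 + 320vw^2 + 36 + 162w + 90v + 6v + 27vw + 15v^2    [distributive law]
= 18w - 520w^2 - 349vw + 248vw^2 - 40v^2w + 576w^3 + 36 + 96v + 15v^2    [combine like terms]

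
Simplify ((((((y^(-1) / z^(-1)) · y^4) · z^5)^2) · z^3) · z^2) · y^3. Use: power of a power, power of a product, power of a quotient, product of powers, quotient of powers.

y^9·z^17

((((((y^(-1) / z^(-1)) · y^4) · z^5)^2) · z^3) · z^2) · y^3
= ((((((y^(-1) / z^(-1)) · y^4)^2) · ((z^5)^2)) · z^3) · z^2) · y^3    [power of a product]
= ((((((y^(-1) / z^(-1))^2) · ((y^4)^2)) · ((z^5)^2)) · z^3) · z^2) · y^3    [power of a product]
= (((((((y^(-1))^2) / ((z^(-1))^2)) · ((y^4)^2)) · ((z^5)^2)) · z^3) · z^2) · y^3    [power of a quotient]
= (((((y^(-2) / ((z^(-1))^2)) · ((y^4)^2)) · ((z^5)^2)) · z^3) · z^2) · y^3    [power of a power]
= (((((y^(-2) / z^(-2)) · ((y^4)^2)) · ((z^5)^2)) · z^3) · z^2) · y^3    [power of a power]
= (((((y^(-2) / z^(-2)) · y^8) · ((z^5)^2)) · z^3) · z^2) · y^3    [power of a power]
= (((((y^(-2) / z^(-2)) · y^8) · z^10) · z^3) · z^2) · y^3    [power of a power]
= y^9·z^17    [quotient of powers; product of powers]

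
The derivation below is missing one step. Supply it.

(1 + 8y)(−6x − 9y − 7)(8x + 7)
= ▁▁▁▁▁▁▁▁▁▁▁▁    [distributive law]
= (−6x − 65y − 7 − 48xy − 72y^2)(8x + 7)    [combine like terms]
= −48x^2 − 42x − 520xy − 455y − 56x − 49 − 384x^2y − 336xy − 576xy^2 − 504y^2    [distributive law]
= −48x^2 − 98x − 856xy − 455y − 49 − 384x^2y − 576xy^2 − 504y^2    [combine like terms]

By distributive law:

(−6x − 9y − 7 − 48xy − 72y^2 − 56y)(8x + 7)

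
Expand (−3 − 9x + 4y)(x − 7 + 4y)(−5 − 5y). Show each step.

−300x − 140xy − 105 + 95y + 120y^2 + 45x^2 + 45x^2y + 160xy^2 − 80y^3

(−3 − 9x + 4y)(x − 7 + 4y)(−5 − 5y)
= (−3x + 21 − 12y − 9x^2 + 63x − 36xy + 4xy − 28y + 16y^2)(−5 − 5y)    [distributive law]
= (60x + 21 − 40y − 9x^2 − 32xy + 16y^2)(−5 − 5y)    [combine like terms]
= −300x − 300xy − 105 − 105y + 200y + 200y^2 + 45x^2 + 45x^2y + 160xy + 160xy^2 − 80y^2 − 80y^3    [distributive law]
= −300x − 140xy − 105 + 95y + 120y^2 + 45x^2 + 45x^2y + 160xy^2 − 80y^3    [combine like terms]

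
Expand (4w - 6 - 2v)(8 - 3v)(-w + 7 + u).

-32w^2 + 272w + 32uw + 12vw^2 - 86vw - 12uvw - 336 - 48u + 14v + 2uv - 6v^2w + 42v^2 + 6uv^2

(4w - 6 - 2v)(8 - 3v)(-w + 7 + u)
= (32w - 12vw - 48 + 18v - 16v + 6v^2)(-w + 7 + u)    [distributive law]
= (32w - 12vw - 48 + 2v + 6v^2)(-w + 7 + u)    [combine like terms]
= -32w^2 + 224w + 32uw + 12vw^2 - 84vw - 12uvw + 48w - 336 - 48u - 2vw + 14v + 2uv - 6v^2w + 42v^2 + 6uv^2    [distributive law]
= -32w^2 + 272w + 32uw + 12vw^2 - 86vw - 12uvw - 336 - 48u + 14v + 2uv - 6v^2w + 42v^2 + 6uv^2    [combine like terms]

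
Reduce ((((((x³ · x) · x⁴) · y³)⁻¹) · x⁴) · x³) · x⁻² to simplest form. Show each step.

((((((x³ · x) · x⁴) · y³)⁻¹) · x⁴) · x³) · x⁻²
= ((((((x³ · x) · x⁴)⁻¹) · ((y³)⁻¹)) · x⁴) · x³) · x⁻²    [power of a product]
= ((((((x³ · x)⁻¹) · ((x⁴)⁻¹)) · ((y³)⁻¹)) · x⁴) · x³) · x⁻²    [power of a product]
= (((((((x³)⁻¹) · (x⁻¹)) · ((x⁴)⁻¹)) · ((y³)⁻¹)) · x⁴) · x³) · x⁻²    [power of a product]
= (((((x⁻³ · (x⁻¹)) · ((x⁴)⁻¹)) · ((y³)⁻¹)) · x⁴) · x³) · x⁻²    [power of a power]
= ((((x⁻⁴ · ((x⁴)⁻¹)) · ((y³)⁻¹)) · x⁴) · x³) · x⁻²    [product of powers]
= ((((x⁻⁴ · x⁻⁴) · ((y³)⁻¹)) · x⁴) · x³) · x⁻²    [power of a power]
= (((x⁻⁸ · ((y³)⁻¹)) · x⁴) · x³) · x⁻²    [product of powers]
= (((x⁻⁸ · y⁻³) · x⁴) · x³) · x⁻²    [power of a power]
= x⁻³y⁻³    [product of powers]

x⁻³y⁻³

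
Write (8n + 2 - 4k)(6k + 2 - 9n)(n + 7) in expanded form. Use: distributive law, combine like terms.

84kn^2 + 592kn - 506n^2 - 10n - 72n^3 + 28k + 28 - 24k^2n - 168k^2

(8n + 2 - 4k)(6k + 2 - 9n)(n + 7)
= (48kn + 16n - 72n^2 + 12k + 4 - 18n - 24k^2 - 8k + 36kn)(n + 7)    [distributive law]
= (84kn - 2n - 72n^2 + 4k + 4 - 24k^2)(n + 7)    [combine like terms]
= 84kn^2 + 588kn - 2n^2 - 14n - 72n^3 - 504n^2 + 4kn + 28k + 4n + 28 - 24k^2n - 168k^2    [distributive law]
= 84kn^2 + 592kn - 506n^2 - 10n - 72n^3 + 28k + 28 - 24k^2n - 168k^2    [combine like terms]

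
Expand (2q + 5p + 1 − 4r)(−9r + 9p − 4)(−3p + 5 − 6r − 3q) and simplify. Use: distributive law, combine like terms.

(2q + 5p + 1 − 4r)(−9r + 9p − 4)(−3p + 5 − 6r − 3q)
= (−18qr + 18pq − 8q − 45pr + 45p^2 − 20p − 9r + 9p − 4 + 36r^2 − 36pr + 16r)(−3p + 5 − 6r − 3q)    [distributive law]
= (−18qr + 18pq − 8q − 81pr + 45p^2 − 11p + 7r − 4 + 36r^2)(−3p + 5 − 6r − 3q)    [combine like terms]
= 54pqr − 90qr + 108qr^2 + 54q^2r − 54p^2q + 90pq − 108pqr − 54pq^2 + 24pq − 40q + 48qr + 24q^2 + 243p^2r − 405pr + 486pr^2 + 243pqr − 135p^3 + 225p^2 − 270p^2r − 135p^2q + 33p^2 − 55p + 66pr + 33pq − 21pr + 35r − 42r^2 − 21qr + 12p − 20 + 24r + 12q − 108pr^2 + 180r^2 − 216r^3 − 108qr^2    [distributive law]
= 189pqr − 63qr + 54q^2r − 189p^2q + 147pq − 54pq^2 − 28q + 24q^2 − 27p^2r − 360pr + 378pr^2 − 135p^3 + 258p^2 − 43p + 59r + 138r^2 − 20 − 216r^3    [combine like terms]

189pqr − 63qr + 54q^2r − 189p^2q + 147pq − 54pq^2 − 28q + 24q^2 − 27p^2r − 360pr + 378pr^2 − 135p^3 + 258p^2 − 43p + 59r + 138r^2 − 20 − 216r^3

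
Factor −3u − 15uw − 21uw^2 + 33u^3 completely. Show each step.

−3u − 15uw − 21uw^2 + 33u^3
= 3(−u − 5uw − 7uw^2 + 11u^3)    [factor out 3]
= 3u(−1 − 5w − 7w^2 + 11u^2)    [factor out u]

3u(−1 − 5w − 7w^2 + 11u^2)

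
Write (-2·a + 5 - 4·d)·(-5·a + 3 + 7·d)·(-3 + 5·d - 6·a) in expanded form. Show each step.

(-2·a + 5 - 4·d)·(-5·a + 3 + 7·d)·(-3 + 5·d - 6·a)
= (10·a^2 - 6·a - 14·a·d - 25·a + 15 + 35·d + 20·a·d - 12·d - 28·d^2)·(-3 + 5·d - 6·a)    [distributive law]
= (10·a^2 - 31·a + 6·a·d + 15 + 23·d - 28·d^2)·(-3 + 5·d - 6·a)    [combine like terms]
= -30·a^2 + 50·a^2·d - 60·a^3 + 93·a - 155·a·d + 186·a^2 - 18·a·d + 30·a·d^2 - 36·a^2·d - 45 + 75·d - 90·a - 69·d + 115·d^2 - 138·a·d + 84·d^2 - 140·d^3 + 168·a·d^2    [distributive law]
= 156·a^2 + 14·a^2·d - 60·a^3 + 3·a - 311·a·d + 198·a·d^2 - 45 + 6·d + 199·d^2 - 140·d^3    [combine like terms]

156·a^2 + 14·a^2·d - 60·a^3 + 3·a - 311·a·d + 198·a·d^2 - 45 + 6·d + 199·d^2 - 140·d^3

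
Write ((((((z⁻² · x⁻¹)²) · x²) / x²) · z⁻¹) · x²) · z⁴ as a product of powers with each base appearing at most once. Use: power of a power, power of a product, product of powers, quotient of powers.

((((((z⁻² · x⁻¹)²) · x²) / x²) · z⁻¹) · x²) · z⁴
= (((((((z⁻²)²) · ((x⁻¹)²)) · x²) / x²) · z⁻¹) · x²) · z⁴    [power of a product]
= (((((z⁻⁴ · ((x⁻¹)²)) · x²) / x²) · z⁻¹) · x²) · z⁴    [power of a power]
= (((((z⁻⁴ · x⁻²) · x²) / x²) · z⁻¹) · x²) · z⁴    [power of a power]
= z⁻¹    [quotient of powers; product of powers]

z⁻¹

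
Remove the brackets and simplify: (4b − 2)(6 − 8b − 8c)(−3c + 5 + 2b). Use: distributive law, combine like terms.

(4b − 2)(6 − 8b − 8c)(−3c + 5 + 2b)
= (24b − 32b^2 − 32bc − 12 + 16b + 16c)(−3c + 5 + 2b)    [distributive law]
= (40b − 32b^2 − 32bc − 12 + 16c)(−3c + 5 + 2b)    [combine like terms]
= −120bc + 200b + 80b^2 + 96b^2c − 160b^2 − 64b^3 + 96bc^2 − 160bc − 64b^2c + 36c − 60 − 24b − 48c^2 + 80c + 32bc    [distributive law]
= −248bc + 176b − 80b^2 + 32b^2c − 64b^3 + 96bc^2 + 116c − 60 − 48c^2    [combine like terms]

−248bc + 176b − 80b^2 + 32b^2c − 64b^3 + 96bc^2 + 116c − 60 − 48c^2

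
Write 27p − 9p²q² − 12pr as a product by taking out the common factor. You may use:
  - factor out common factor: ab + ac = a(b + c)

27p − 9p²q² − 12pr
= 3(9p − 3p²q² − 4pr)    [factor out 3]
= 3p(9 − 3pq² − 4r)    [factor out p]

3p(9 − 3pq² − 4r)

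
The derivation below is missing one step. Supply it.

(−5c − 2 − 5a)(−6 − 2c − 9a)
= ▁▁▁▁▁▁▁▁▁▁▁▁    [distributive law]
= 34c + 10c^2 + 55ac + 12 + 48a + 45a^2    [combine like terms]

After distributive law, the bracketed line is:

30c + 10c^2 + 45ac + 12 + 4c + 18a + 30a + 10ac + 45a^2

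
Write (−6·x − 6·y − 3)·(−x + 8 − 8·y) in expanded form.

6·x^2 − 45·x + 54·x·y − 24·y + 48·y^2 − 24

(−6·x − 6·y − 3)·(−x + 8 − 8·y)
= 6·x^2 − 48·x + 48·x·y + 6·x·y − 48·y + 48·y^2 + 3·x − 24 + 24·y    [distributive law]
= 6·x^2 − 45·x + 54·x·y − 24·y + 48·y^2 − 24    [combine like terms]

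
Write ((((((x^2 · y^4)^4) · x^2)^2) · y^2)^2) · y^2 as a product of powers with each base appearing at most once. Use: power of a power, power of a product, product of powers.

x^40y^70

((((((x^2 · y^4)^4) · x^2)^2) · y^2)^2) · y^2
= ((((((x^2 · y^4)^4) · x^2)^2)^2) · ((y^2)^2)) · y^2    [power of a product]
= (((((x^2 · y^4)^4) · x^2)^4) · ((y^2)^2)) · y^2    [power of a power]
= (((((x^2 · y^4)^4)^4) · ((x^2)^4)) · ((y^2)^2)) · y^2    [power of a product]
= ((((x^2 · y^4)^16) · ((x^2)^4)) · ((y^2)^2)) · y^2    [power of a power]
= (((((x^2)^16) · ((y^4)^16)) · ((x^2)^4)) · ((y^2)^2)) · y^2    [power of a product]
= (((x^32 · ((y^4)^16)) · ((x^2)^4)) · ((y^2)^2)) · y^2    [power of a power]
= (((x^32 · y^64) · ((x^2)^4)) · ((y^2)^2)) · y^2    [power of a power]
= (((x^32 · y^64) · x^8) · ((y^2)^2)) · y^2    [power of a power]
= (((x^32 · y^64) · x^8) · y^4) · y^2    [power of a power]
= x^40y^70    [product of powers]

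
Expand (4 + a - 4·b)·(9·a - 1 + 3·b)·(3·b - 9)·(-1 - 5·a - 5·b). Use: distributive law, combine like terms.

(4 + a - 4·b)·(9·a - 1 + 3·b)·(3·b - 9)·(-1 - 5·a - 5·b)
= (36·a - 4 + 12·b + 9·a^2 - a + 3·a·b - 36·a·b + 4·b - 12·b^2)·(3·b - 9)·(-1 - 5·a - 5·b)    [distributive law]
= (35·a - 4 + 16·b + 9·a^2 - 33·a·b - 12·b^2)·(3·b - 9)·(-1 - 5·a - 5·b)    [combine like terms]
= (105·a·b - 315·a - 12·b + 36 + 48·b^2 - 144·b + 27·a^2·b - 81·a^2 - 99·a·b^2 + 297·a·b - 36·b^3 + 108·b^2)·(-1 - 5·a - 5·b)    [distributive law]
= (402·a·b - 315·a - 156·b + 36 + 156·b^2 + 27·a^2·b - 81·a^2 - 99·a·b^2 - 36·b^3)·(-1 - 5·a - 5·b)    [combine like terms]
= -402·a·b - 2010·a^2·b - 2010·a·b^2 + 315·a + 1575·a^2 + 1575·a·b + 156·b + 780·a·b + 780·b^2 - 36 - 180·a - 180·b - 156·b^2 - 780·a·b^2 - 780·b^3 - 27·a^2·b - 135·a^3·b - 135·a^2·b^2 + 81·a^2 + 405·a^3 + 405·a^2·b + 99·a·b^2 + 495·a^2·b^2 + 495·a·b^3 + 36·b^3 + 180·a·b^3 + 180·b^4    [distributive law]
= 1953·a·b - 1632·a^2·b - 2691·a·b^2 + 135·a + 1656·a^2 - 24·b + 624·b^2 - 36 - 744·b^3 - 135·a^3·b + 360·a^2·b^2 + 405·a^3 + 675·a·b^3 + 180·b^4    [combine like terms]

1953·a·b - 1632·a^2·b - 2691·a·b^2 + 135·a + 1656·a^2 - 24·b + 624·b^2 - 36 - 744·b^3 - 135·a^3·b + 360·a^2·b^2 + 405·a^3 + 675·a·b^3 + 180·b^4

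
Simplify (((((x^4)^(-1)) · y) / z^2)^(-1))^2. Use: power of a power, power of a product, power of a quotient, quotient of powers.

(((((x^4)^(-1)) · y) / z^2)^(-1))^2
= ((((x^4)^(-1)) · y) / z^2)^(-2)    [power of a power]
= ((((x^4)^(-1)) · y)^(-2)) / ((z^2)^(-2))    [power of a quotient]
= ((((x^4)^(-1))^(-2)) · (y^(-2))) / ((z^2)^(-2))    [power of a product]
= (((x^4)^2) · (y^(-2))) / ((z^2)^(-2))    [power of a power]
= (x^8 · (y^(-2))) / ((z^2)^(-2))    [power of a power]
= (x^8 · y^(-2)) / z^(-4)    [power of a power]
= x^8y^(-2)z^4    [quotient of powers]

x^8y^(-2)z^4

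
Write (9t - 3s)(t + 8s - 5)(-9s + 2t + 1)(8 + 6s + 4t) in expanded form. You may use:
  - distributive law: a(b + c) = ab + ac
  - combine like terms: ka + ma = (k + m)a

1986st^2 - 2334s^2t^2 + 336st^3 - 180t^3 + 72t^4 - 828t^2 - 2964s^2t - 3150s^3t + 3822st - 360t + 774s^3 + 1296s^4 - 1182s^2 + 120s

(9t - 3s)(t + 8s - 5)(-9s + 2t + 1)(8 + 6s + 4t)
= (9t^2 + 72st - 45t - 3st - 24s^2 + 15s)(-9s + 2t + 1)(8 + 6s + 4t)    [distributive law]
= (9t^2 + 69st - 45t - 24s^2 + 15s)(-9s + 2t + 1)(8 + 6s + 4t)    [combine like terms]
= (-81st^2 + 18t^3 + 9t^2 - 621s^2t + 138st^2 + 69st + 405st - 90t^2 - 45t + 216s^3 - 48s^2t - 24s^2 - 135s^2 + 30st + 15s)(8 + 6s + 4t)    [distributive law]
= (57st^2 + 18t^3 - 81t^2 - 669s^2t + 504st - 45t + 216s^3 - 159s^2 + 15s)(8 + 6s + 4t)    [combine like terms]
= 456st^2 + 342s^2t^2 + 228st^3 + 144t^3 + 108st^3 + 72t^4 - 648t^2 - 486st^2 - 324t^3 - 5352s^2t - 4014s^3t - 2676s^2t^2 + 4032st + 3024s^2t + 2016st^2 - 360t - 270st - 180t^2 + 1728s^3 + 1296s^4 + 864s^3t - 1272s^2 - 954s^3 - 636s^2t + 120s + 90s^2 + 60st    [distributive law]
= 1986st^2 - 2334s^2t^2 + 336st^3 - 180t^3 + 72t^4 - 828t^2 - 2964s^2t - 3150s^3t + 3822st - 360t + 774s^3 + 1296s^4 - 1182s^2 + 120s    [combine like terms]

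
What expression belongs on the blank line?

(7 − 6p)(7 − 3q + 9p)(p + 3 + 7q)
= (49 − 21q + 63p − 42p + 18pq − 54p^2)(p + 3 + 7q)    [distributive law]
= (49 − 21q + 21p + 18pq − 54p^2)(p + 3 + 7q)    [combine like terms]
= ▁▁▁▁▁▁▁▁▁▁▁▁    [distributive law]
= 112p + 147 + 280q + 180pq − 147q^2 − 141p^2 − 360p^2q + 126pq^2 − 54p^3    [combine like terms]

After distributive law, the bracketed line is:

49p + 147 + 343q − 21pq − 63q − 147q^2 + 21p^2 + 63p + 147pq + 18p^2q + 54pq + 126pq^2 − 54p^3 − 162p^2 − 378p^2q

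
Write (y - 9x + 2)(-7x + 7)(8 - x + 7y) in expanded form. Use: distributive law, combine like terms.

(y - 9x + 2)(-7x + 7)(8 - x + 7y)
= (-7xy + 7y + 63x² - 63x - 14x + 14)(8 - x + 7y)    [distributive law]
= (-7xy + 7y + 63x² - 77x + 14)(8 - x + 7y)    [combine like terms]
= -56xy + 7x²y - 49xy² + 56y - 7xy + 49y² + 504x² - 63x³ + 441x²y - 616x + 77x² - 539xy + 112 - 14x + 98y    [distributive law]
= -602xy + 448x²y - 49xy² + 154y + 49y² + 581x² - 63x³ - 630x + 112    [combine like terms]

-602xy + 448x²y - 49xy² + 154y + 49y² + 581x² - 63x³ - 630x + 112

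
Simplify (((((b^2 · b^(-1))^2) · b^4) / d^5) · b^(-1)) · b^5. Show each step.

(((((b^2 · b^(-1))^2) · b^4) / d^5) · b^(-1)) · b^5
= ((((((b^2)^2) · ((b^(-1))^2)) · b^4) / d^5) · b^(-1)) · b^5    [power of a product]
= ((((b^4 · ((b^(-1))^2)) · b^4) / d^5) · b^(-1)) · b^5    [power of a power]
= ((((b^4 · b^(-2)) · b^4) / d^5) · b^(-1)) · b^5    [power of a power]
= (((b^2 · b^4) / d^5) · b^(-1)) · b^5    [product of powers]
= ((b^6 / d^5) · b^(-1)) · b^5    [product of powers]
= b^10d^(-5)    [quotient of powers; product of powers]

b^10d^(-5)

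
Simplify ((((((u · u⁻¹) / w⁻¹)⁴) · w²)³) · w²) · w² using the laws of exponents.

((((((u · u⁻¹) / w⁻¹)⁴) · w²)³) · w²) · w²
= ((((((u · u⁻¹) / w⁻¹)⁴)³) · ((w²)³)) · w²) · w²    [power of a product]
= (((((u · u⁻¹) / w⁻¹)¹²) · ((w²)³)) · w²) · w²    [power of a power]
= (((((u · u⁻¹)¹²) / ((w⁻¹)¹²)) · ((w²)³)) · w²) · w²    [power of a quotient]
= (((((u¹²) · ((u⁻¹)¹²)) / ((w⁻¹)¹²)) · ((w²)³)) · w²) · w²    [power of a product]
= ((((u¹² · u⁻¹²) / ((w⁻¹)¹²)) · ((w²)³)) · w²) · w²    [power of a power]
= (((u⁰ / ((w⁻¹)¹²)) · ((w²)³)) · w²) · w²    [product of powers]
= (((u⁰ / w⁻¹²) · ((w²)³)) · w²) · w²    [power of a power]
= (((u⁰ / w⁻¹²) · w⁶) · w²) · w²    [power of a power]
= w²²    [quotient of powers; product of powers]

w²²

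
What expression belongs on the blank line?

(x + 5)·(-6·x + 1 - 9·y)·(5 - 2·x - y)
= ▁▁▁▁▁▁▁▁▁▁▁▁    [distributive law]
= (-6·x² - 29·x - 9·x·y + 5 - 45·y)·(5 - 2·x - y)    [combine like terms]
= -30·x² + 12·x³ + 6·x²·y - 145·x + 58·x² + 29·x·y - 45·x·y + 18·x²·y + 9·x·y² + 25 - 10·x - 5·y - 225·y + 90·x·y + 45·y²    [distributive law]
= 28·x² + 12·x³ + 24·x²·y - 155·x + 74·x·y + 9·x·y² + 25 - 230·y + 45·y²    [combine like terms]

By distributive law:

(-6·x² + x - 9·x·y - 30·x + 5 - 45·y)·(5 - 2·x - y)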